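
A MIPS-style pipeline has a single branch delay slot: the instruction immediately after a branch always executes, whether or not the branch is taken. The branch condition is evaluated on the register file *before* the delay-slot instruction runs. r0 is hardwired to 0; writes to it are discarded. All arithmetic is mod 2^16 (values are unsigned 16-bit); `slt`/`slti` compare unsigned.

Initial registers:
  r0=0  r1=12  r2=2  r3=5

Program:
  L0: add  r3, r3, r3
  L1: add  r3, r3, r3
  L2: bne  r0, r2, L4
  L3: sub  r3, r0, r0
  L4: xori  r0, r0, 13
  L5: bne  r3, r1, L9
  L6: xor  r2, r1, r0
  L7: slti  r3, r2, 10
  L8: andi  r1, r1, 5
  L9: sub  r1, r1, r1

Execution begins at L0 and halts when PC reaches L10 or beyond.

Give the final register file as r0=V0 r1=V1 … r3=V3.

r0=0 r1=0 r2=12 r3=0

  step pc=0: add  r3, r3, r3  regs=(0,12,2,10)
  step pc=1: add  r3, r3, r3  regs=(0,12,2,20)
  step pc=2: bne  r0, r2, L4  cond=T  regs=(0,12,2,20)
  step pc=3: sub  r3, r0, r0  regs=(0,12,2,0)
  step pc=4: xori  r0, r0, 13  regs=(0,12,2,0)
  step pc=5: bne  r3, r1, L9  cond=T  regs=(0,12,2,0)
  step pc=6: xor  r2, r1, r0  regs=(0,12,12,0)
  step pc=9: sub  r1, r1, r1  regs=(0,0,12,0)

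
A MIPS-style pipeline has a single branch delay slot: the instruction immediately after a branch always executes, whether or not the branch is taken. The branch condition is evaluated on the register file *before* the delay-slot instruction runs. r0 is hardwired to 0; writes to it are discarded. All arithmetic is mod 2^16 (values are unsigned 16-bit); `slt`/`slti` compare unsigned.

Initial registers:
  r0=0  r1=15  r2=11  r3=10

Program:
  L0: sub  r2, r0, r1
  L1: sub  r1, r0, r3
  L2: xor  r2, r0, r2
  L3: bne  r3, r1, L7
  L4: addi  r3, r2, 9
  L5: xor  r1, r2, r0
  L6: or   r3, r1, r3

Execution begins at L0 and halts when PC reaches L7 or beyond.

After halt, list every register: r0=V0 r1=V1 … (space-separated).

r0=0 r1=65526 r2=65521 r3=65530

PC=0  sub  r2, r0, r1        | r0=0 r1=15 r2=65521 r3=10
PC=1  sub  r1, r0, r3        | r0=0 r1=65526 r2=65521 r3=10
PC=2  xor  r2, r0, r2        | r0=0 r1=65526 r2=65521 r3=10
PC=3  bne  r3, r1, L7        | r0=0 r1=65526 r2=65521 r3=10  [TAKEN]
PC=4  addi  r3, r2, 9        | r0=0 r1=65526 r2=65521 r3=65530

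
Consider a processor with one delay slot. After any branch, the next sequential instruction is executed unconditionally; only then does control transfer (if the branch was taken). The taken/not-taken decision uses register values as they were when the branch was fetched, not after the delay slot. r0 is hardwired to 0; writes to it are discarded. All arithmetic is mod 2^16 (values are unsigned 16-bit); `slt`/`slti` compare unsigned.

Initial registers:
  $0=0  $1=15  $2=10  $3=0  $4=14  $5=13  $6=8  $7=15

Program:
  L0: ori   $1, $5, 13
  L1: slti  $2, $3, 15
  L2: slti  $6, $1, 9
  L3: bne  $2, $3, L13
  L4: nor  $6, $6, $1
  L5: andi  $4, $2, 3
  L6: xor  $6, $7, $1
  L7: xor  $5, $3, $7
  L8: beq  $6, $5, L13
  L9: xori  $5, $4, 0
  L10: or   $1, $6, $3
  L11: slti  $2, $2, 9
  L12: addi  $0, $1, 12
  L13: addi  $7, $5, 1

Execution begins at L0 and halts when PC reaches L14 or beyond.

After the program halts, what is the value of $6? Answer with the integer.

  step pc=0: ori   $1, $5, 13  regs=(0,13,10,0,14,13,8,15)
  step pc=1: slti  $2, $3, 15  regs=(0,13,1,0,14,13,8,15)
  step pc=2: slti  $6, $1, 9  regs=(0,13,1,0,14,13,0,15)
  step pc=3: bne  $2, $3, L13  cond=T  regs=(0,13,1,0,14,13,0,15)
  step pc=4: nor  $6, $6, $1  regs=(0,13,1,0,14,13,65522,15)
  step pc=13: addi  $7, $5, 1  regs=(0,13,1,0,14,13,65522,14)

65522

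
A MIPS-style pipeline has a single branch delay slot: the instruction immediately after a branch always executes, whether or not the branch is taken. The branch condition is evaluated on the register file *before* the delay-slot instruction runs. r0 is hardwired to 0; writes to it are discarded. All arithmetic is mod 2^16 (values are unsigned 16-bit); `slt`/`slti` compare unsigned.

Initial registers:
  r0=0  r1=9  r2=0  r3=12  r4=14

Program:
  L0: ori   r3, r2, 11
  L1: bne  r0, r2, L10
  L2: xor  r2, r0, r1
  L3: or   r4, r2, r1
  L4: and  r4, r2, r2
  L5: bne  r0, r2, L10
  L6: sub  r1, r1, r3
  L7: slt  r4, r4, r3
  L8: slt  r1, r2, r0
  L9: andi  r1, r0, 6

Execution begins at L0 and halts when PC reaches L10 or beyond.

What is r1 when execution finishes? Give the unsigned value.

  step pc=0: ori   r3, r2, 11  regs=(0,9,0,11,14)
  step pc=1: bne  r0, r2, L10  cond=F  regs=(0,9,0,11,14)
  step pc=2: xor  r2, r0, r1  regs=(0,9,9,11,14)
  step pc=3: or   r4, r2, r1  regs=(0,9,9,11,9)
  step pc=4: and  r4, r2, r2  regs=(0,9,9,11,9)
  step pc=5: bne  r0, r2, L10  cond=T  regs=(0,9,9,11,9)
  step pc=6: sub  r1, r1, r3  regs=(0,65534,9,11,9)

65534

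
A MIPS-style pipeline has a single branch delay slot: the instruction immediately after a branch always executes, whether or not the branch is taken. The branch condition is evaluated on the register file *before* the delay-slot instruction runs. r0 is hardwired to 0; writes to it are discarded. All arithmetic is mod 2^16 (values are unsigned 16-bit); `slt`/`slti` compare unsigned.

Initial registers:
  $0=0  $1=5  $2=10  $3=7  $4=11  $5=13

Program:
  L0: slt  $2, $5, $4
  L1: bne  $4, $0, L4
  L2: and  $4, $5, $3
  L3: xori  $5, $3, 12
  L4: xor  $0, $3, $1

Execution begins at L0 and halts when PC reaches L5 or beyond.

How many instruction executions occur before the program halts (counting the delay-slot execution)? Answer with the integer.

4

  step pc=0: slt  $2, $5, $4  regs=(0,5,0,7,11,13)
  step pc=1: bne  $4, $0, L4  cond=T  regs=(0,5,0,7,11,13)
  step pc=2: and  $4, $5, $3  regs=(0,5,0,7,5,13)
  step pc=4: xor  $0, $3, $1  regs=(0,5,0,7,5,13)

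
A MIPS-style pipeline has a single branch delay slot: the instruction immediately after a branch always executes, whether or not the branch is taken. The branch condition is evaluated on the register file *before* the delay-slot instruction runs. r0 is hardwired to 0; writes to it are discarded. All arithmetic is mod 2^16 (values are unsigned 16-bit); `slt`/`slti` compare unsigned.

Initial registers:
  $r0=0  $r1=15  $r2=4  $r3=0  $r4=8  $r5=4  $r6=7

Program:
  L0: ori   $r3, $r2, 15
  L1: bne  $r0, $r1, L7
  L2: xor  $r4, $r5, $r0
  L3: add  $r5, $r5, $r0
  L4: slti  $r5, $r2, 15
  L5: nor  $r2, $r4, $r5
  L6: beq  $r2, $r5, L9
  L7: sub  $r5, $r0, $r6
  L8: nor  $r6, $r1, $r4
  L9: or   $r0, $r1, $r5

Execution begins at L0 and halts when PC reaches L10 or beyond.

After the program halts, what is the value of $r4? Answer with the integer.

4

  step pc=0: ori   $r3, $r2, 15  regs=(0,15,4,15,8,4,7)
  step pc=1: bne  $r0, $r1, L7  cond=T  regs=(0,15,4,15,8,4,7)
  step pc=2: xor  $r4, $r5, $r0  regs=(0,15,4,15,4,4,7)
  step pc=7: sub  $r5, $r0, $r6  regs=(0,15,4,15,4,65529,7)
  step pc=8: nor  $r6, $r1, $r4  regs=(0,15,4,15,4,65529,65520)
  step pc=9: or   $r0, $r1, $r5  regs=(0,15,4,15,4,65529,65520)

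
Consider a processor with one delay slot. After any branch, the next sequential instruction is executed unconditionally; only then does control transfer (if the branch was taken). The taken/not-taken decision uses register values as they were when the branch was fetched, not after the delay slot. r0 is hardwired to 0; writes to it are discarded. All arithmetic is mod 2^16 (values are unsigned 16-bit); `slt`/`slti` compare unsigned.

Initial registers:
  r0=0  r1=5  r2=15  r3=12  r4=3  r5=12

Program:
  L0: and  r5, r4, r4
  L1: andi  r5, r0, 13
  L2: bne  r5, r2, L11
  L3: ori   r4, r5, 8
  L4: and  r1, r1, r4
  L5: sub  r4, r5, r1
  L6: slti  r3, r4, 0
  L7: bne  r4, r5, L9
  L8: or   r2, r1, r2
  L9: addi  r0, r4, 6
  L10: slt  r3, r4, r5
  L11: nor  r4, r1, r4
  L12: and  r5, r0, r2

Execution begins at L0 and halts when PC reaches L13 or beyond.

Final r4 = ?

65522

#0 and  r5, r4, r4 ; 0/5/15/12/3/3
#1 andi  r5, r0, 13 ; 0/5/15/12/3/0
#2 bne  r5, r2, L11 ; 0/5/15/12/3/0 ; →target
#3 ori   r4, r5, 8 ; 0/5/15/12/8/0
#11 nor  r4, r1, r4 ; 0/5/15/12/65522/0
#12 and  r5, r0, r2 ; 0/5/15/12/65522/0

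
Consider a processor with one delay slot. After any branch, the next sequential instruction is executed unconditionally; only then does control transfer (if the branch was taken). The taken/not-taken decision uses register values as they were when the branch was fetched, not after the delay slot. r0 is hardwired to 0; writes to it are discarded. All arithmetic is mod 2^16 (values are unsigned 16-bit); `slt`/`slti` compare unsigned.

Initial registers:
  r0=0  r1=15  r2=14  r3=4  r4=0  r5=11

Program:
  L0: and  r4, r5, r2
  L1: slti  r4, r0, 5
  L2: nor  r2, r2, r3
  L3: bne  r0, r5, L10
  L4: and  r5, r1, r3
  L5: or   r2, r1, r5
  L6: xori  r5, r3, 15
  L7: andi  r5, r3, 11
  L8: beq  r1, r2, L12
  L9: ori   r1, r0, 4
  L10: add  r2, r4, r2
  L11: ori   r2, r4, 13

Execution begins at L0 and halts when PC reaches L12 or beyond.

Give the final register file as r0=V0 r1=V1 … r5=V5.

#0 and  r4, r5, r2 ; 0/15/14/4/10/11
#1 slti  r4, r0, 5 ; 0/15/14/4/1/11
#2 nor  r2, r2, r3 ; 0/15/65521/4/1/11
#3 bne  r0, r5, L10 ; 0/15/65521/4/1/11 ; →target
#4 and  r5, r1, r3 ; 0/15/65521/4/1/4
#10 add  r2, r4, r2 ; 0/15/65522/4/1/4
#11 ori   r2, r4, 13 ; 0/15/13/4/1/4

r0=0 r1=15 r2=13 r3=4 r4=1 r5=4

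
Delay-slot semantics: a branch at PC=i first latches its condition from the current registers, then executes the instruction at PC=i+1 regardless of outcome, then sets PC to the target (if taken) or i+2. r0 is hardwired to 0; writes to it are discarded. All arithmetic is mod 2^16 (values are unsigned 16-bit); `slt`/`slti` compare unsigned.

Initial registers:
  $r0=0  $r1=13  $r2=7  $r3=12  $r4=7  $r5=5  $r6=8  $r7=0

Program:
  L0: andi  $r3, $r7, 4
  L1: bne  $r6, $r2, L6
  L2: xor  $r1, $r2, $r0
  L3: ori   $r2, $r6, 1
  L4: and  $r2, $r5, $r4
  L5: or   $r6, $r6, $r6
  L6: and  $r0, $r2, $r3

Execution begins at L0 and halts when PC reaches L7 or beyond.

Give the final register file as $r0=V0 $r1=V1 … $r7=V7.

PC=0  andi  $r3, $r7, 4      | $r0=0 $r1=13 $r2=7 $r3=0 $r4=7 $r5=5 $r6=8 $r7=0
PC=1  bne  $r6, $r2, L6      | $r0=0 $r1=13 $r2=7 $r3=0 $r4=7 $r5=5 $r6=8 $r7=0  [TAKEN]
PC=2  xor  $r1, $r2, $r0     | $r0=0 $r1=7 $r2=7 $r3=0 $r4=7 $r5=5 $r6=8 $r7=0
PC=6  and  $r0, $r2, $r3     | $r0=0 $r1=7 $r2=7 $r3=0 $r4=7 $r5=5 $r6=8 $r7=0

$r0=0 $r1=7 $r2=7 $r3=0 $r4=7 $r5=5 $r6=8 $r7=0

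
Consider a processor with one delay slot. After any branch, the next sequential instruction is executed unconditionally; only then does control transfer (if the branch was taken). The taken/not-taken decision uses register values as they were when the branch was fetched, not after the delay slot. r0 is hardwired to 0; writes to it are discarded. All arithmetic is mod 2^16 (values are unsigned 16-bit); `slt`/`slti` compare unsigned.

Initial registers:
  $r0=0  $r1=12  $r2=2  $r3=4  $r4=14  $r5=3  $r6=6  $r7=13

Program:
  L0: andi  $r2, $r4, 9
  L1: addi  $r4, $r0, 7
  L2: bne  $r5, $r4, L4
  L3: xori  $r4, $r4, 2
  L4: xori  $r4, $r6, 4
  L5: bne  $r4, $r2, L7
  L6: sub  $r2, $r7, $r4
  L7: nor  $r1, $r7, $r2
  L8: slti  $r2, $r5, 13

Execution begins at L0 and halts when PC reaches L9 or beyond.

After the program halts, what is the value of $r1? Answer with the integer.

65520

PC=0  andi  $r2, $r4, 9      | $r0=0 $r1=12 $r2=8 $r3=4 $r4=14 $r5=3 $r6=6 $r7=13
PC=1  addi  $r4, $r0, 7      | $r0=0 $r1=12 $r2=8 $r3=4 $r4=7 $r5=3 $r6=6 $r7=13
PC=2  bne  $r5, $r4, L4      | $r0=0 $r1=12 $r2=8 $r3=4 $r4=7 $r5=3 $r6=6 $r7=13  [TAKEN]
PC=3  xori  $r4, $r4, 2      | $r0=0 $r1=12 $r2=8 $r3=4 $r4=5 $r5=3 $r6=6 $r7=13
PC=4  xori  $r4, $r6, 4      | $r0=0 $r1=12 $r2=8 $r3=4 $r4=2 $r5=3 $r6=6 $r7=13
PC=5  bne  $r4, $r2, L7      | $r0=0 $r1=12 $r2=8 $r3=4 $r4=2 $r5=3 $r6=6 $r7=13  [TAKEN]
PC=6  sub  $r2, $r7, $r4     | $r0=0 $r1=12 $r2=11 $r3=4 $r4=2 $r5=3 $r6=6 $r7=13
PC=7  nor  $r1, $r7, $r2     | $r0=0 $r1=65520 $r2=11 $r3=4 $r4=2 $r5=3 $r6=6 $r7=13
PC=8  slti  $r2, $r5, 13     | $r0=0 $r1=65520 $r2=1 $r3=4 $r4=2 $r5=3 $r6=6 $r7=13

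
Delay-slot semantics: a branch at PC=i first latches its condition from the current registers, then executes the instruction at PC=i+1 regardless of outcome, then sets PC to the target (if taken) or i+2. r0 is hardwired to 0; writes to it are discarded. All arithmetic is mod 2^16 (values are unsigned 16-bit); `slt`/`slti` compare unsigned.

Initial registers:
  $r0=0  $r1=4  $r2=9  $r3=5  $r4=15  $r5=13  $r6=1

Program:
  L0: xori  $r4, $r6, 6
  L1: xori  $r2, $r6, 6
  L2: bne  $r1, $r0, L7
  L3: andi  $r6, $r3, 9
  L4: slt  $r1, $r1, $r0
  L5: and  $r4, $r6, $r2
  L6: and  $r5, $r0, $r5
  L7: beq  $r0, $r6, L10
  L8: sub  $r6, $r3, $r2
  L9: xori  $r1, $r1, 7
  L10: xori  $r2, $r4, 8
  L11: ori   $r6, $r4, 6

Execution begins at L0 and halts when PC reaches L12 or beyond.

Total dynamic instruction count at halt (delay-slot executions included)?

PC=0  xori  $r4, $r6, 6      | $r0=0 $r1=4 $r2=9 $r3=5 $r4=7 $r5=13 $r6=1
PC=1  xori  $r2, $r6, 6      | $r0=0 $r1=4 $r2=7 $r3=5 $r4=7 $r5=13 $r6=1
PC=2  bne  $r1, $r0, L7      | $r0=0 $r1=4 $r2=7 $r3=5 $r4=7 $r5=13 $r6=1  [TAKEN]
PC=3  andi  $r6, $r3, 9      | $r0=0 $r1=4 $r2=7 $r3=5 $r4=7 $r5=13 $r6=1
PC=7  beq  $r0, $r6, L10     | $r0=0 $r1=4 $r2=7 $r3=5 $r4=7 $r5=13 $r6=1  [not taken]
PC=8  sub  $r6, $r3, $r2     | $r0=0 $r1=4 $r2=7 $r3=5 $r4=7 $r5=13 $r6=65534
PC=9  xori  $r1, $r1, 7      | $r0=0 $r1=3 $r2=7 $r3=5 $r4=7 $r5=13 $r6=65534
PC=10 xori  $r2, $r4, 8      | $r0=0 $r1=3 $r2=15 $r3=5 $r4=7 $r5=13 $r6=65534
PC=11 ori   $r6, $r4, 6      | $r0=0 $r1=3 $r2=15 $r3=5 $r4=7 $r5=13 $r6=7

9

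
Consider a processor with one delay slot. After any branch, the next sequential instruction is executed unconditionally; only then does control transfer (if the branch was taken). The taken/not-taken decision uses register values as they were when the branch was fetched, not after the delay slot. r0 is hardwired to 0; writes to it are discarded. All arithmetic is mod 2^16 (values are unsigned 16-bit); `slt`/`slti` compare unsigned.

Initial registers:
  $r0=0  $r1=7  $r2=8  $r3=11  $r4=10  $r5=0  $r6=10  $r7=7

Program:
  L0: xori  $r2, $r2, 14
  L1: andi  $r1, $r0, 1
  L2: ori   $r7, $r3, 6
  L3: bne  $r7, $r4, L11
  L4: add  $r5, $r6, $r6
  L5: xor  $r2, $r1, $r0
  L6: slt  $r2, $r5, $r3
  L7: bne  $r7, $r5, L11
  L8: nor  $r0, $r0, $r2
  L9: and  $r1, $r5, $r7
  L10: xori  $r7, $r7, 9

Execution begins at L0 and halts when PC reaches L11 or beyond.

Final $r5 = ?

20

[0] xori  $r2, $r2, 14  →  {$r0:0, $r1:7, $r2:6, $r3:11, $r4:10, $r5:0, $r6:10, $r7:7}
[1] andi  $r1, $r0, 1  →  {$r0:0, $r1:0, $r2:6, $r3:11, $r4:10, $r5:0, $r6:10, $r7:7}
[2] ori   $r7, $r3, 6  →  {$r0:0, $r1:0, $r2:6, $r3:11, $r4:10, $r5:0, $r6:10, $r7:15}
[3] bne  $r7, $r4, L11  →  {$r0:0, $r1:0, $r2:6, $r3:11, $r4:10, $r5:0, $r6:10, $r7:15}  ⟨branch taken⟩
[4] add  $r5, $r6, $r6  →  {$r0:0, $r1:0, $r2:6, $r3:11, $r4:10, $r5:20, $r6:10, $r7:15}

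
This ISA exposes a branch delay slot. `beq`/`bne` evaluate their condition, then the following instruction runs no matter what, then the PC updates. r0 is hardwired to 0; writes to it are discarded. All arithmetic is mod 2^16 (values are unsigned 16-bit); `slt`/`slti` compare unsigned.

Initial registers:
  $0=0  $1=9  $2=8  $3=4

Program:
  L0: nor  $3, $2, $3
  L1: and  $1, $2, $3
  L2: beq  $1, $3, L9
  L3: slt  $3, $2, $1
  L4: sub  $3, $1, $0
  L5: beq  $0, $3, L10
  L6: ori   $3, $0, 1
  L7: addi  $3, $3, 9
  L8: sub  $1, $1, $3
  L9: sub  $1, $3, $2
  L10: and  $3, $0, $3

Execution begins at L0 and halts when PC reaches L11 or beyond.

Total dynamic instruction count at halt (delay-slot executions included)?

PC=0  nor  $3, $2, $3        | $0=0 $1=9 $2=8 $3=65523
PC=1  and  $1, $2, $3        | $0=0 $1=0 $2=8 $3=65523
PC=2  beq  $1, $3, L9        | $0=0 $1=0 $2=8 $3=65523  [not taken]
PC=3  slt  $3, $2, $1        | $0=0 $1=0 $2=8 $3=0
PC=4  sub  $3, $1, $0        | $0=0 $1=0 $2=8 $3=0
PC=5  beq  $0, $3, L10       | $0=0 $1=0 $2=8 $3=0  [TAKEN]
PC=6  ori   $3, $0, 1        | $0=0 $1=0 $2=8 $3=1
PC=10 and  $3, $0, $3        | $0=0 $1=0 $2=8 $3=0

8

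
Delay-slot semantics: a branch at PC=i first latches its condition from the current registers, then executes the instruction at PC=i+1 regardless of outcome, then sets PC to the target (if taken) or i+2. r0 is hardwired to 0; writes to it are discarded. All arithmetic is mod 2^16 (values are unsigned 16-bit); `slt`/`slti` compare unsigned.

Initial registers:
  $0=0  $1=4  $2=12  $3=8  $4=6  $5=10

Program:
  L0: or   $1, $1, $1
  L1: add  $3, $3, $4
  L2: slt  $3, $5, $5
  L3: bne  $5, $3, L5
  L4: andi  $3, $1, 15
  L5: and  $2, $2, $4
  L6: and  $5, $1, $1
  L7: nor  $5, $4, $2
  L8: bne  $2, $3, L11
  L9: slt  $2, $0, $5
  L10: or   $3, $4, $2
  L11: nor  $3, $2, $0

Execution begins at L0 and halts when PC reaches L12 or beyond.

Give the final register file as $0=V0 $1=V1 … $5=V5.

#0 or   $1, $1, $1 ; 0/4/12/8/6/10
#1 add  $3, $3, $4 ; 0/4/12/14/6/10
#2 slt  $3, $5, $5 ; 0/4/12/0/6/10
#3 bne  $5, $3, L5 ; 0/4/12/0/6/10 ; →target
#4 andi  $3, $1, 15 ; 0/4/12/4/6/10
#5 and  $2, $2, $4 ; 0/4/4/4/6/10
#6 and  $5, $1, $1 ; 0/4/4/4/6/4
#7 nor  $5, $4, $2 ; 0/4/4/4/6/65529
#8 bne  $2, $3, L11 ; 0/4/4/4/6/65529 ; →fallthru
#9 slt  $2, $0, $5 ; 0/4/1/4/6/65529
#10 or   $3, $4, $2 ; 0/4/1/7/6/65529
#11 nor  $3, $2, $0 ; 0/4/1/65534/6/65529

$0=0 $1=4 $2=1 $3=65534 $4=6 $5=65529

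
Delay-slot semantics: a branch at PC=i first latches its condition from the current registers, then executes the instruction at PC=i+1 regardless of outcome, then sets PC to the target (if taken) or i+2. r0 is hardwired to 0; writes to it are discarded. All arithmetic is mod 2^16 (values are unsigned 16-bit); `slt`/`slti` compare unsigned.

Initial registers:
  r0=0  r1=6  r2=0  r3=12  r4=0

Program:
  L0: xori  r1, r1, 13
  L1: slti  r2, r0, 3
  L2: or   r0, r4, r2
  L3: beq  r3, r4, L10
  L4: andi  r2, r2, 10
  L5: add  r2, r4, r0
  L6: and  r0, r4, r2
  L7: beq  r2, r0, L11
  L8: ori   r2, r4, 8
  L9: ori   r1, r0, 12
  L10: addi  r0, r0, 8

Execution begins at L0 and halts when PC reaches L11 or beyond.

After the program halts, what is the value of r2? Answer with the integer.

  step pc=0: xori  r1, r1, 13  regs=(0,11,0,12,0)
  step pc=1: slti  r2, r0, 3  regs=(0,11,1,12,0)
  step pc=2: or   r0, r4, r2  regs=(0,11,1,12,0)
  step pc=3: beq  r3, r4, L10  cond=F  regs=(0,11,1,12,0)
  step pc=4: andi  r2, r2, 10  regs=(0,11,0,12,0)
  step pc=5: add  r2, r4, r0  regs=(0,11,0,12,0)
  step pc=6: and  r0, r4, r2  regs=(0,11,0,12,0)
  step pc=7: beq  r2, r0, L11  cond=T  regs=(0,11,0,12,0)
  step pc=8: ori   r2, r4, 8  regs=(0,11,8,12,0)

8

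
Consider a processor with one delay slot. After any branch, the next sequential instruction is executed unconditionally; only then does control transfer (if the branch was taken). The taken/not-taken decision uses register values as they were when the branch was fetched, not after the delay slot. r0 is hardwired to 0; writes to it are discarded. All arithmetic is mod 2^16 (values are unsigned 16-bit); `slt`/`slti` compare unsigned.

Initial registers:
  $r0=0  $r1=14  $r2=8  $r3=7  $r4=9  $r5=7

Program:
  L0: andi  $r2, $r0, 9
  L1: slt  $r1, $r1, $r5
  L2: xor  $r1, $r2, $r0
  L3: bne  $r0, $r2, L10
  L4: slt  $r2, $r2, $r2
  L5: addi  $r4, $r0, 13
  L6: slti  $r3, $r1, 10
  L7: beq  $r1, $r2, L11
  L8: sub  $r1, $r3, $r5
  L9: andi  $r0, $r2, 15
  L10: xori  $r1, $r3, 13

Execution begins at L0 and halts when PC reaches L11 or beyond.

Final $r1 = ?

  step pc=0: andi  $r2, $r0, 9  regs=(0,14,0,7,9,7)
  step pc=1: slt  $r1, $r1, $r5  regs=(0,0,0,7,9,7)
  step pc=2: xor  $r1, $r2, $r0  regs=(0,0,0,7,9,7)
  step pc=3: bne  $r0, $r2, L10  cond=F  regs=(0,0,0,7,9,7)
  step pc=4: slt  $r2, $r2, $r2  regs=(0,0,0,7,9,7)
  step pc=5: addi  $r4, $r0, 13  regs=(0,0,0,7,13,7)
  step pc=6: slti  $r3, $r1, 10  regs=(0,0,0,1,13,7)
  step pc=7: beq  $r1, $r2, L11  cond=T  regs=(0,0,0,1,13,7)
  step pc=8: sub  $r1, $r3, $r5  regs=(0,65530,0,1,13,7)

65530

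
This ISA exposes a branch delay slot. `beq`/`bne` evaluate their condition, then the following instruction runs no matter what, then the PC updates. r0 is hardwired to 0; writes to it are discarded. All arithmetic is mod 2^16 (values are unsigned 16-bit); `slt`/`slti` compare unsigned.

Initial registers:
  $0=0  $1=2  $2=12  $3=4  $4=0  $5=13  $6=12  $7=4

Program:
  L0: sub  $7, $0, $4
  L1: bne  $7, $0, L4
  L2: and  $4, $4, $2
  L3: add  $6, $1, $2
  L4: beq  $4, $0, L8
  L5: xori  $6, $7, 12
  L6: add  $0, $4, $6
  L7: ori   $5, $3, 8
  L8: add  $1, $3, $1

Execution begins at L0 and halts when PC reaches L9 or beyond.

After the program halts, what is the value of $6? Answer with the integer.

  step pc=0: sub  $7, $0, $4  regs=(0,2,12,4,0,13,12,0)
  step pc=1: bne  $7, $0, L4  cond=F  regs=(0,2,12,4,0,13,12,0)
  step pc=2: and  $4, $4, $2  regs=(0,2,12,4,0,13,12,0)
  step pc=3: add  $6, $1, $2  regs=(0,2,12,4,0,13,14,0)
  step pc=4: beq  $4, $0, L8  cond=T  regs=(0,2,12,4,0,13,14,0)
  step pc=5: xori  $6, $7, 12  regs=(0,2,12,4,0,13,12,0)
  step pc=8: add  $1, $3, $1  regs=(0,6,12,4,0,13,12,0)

12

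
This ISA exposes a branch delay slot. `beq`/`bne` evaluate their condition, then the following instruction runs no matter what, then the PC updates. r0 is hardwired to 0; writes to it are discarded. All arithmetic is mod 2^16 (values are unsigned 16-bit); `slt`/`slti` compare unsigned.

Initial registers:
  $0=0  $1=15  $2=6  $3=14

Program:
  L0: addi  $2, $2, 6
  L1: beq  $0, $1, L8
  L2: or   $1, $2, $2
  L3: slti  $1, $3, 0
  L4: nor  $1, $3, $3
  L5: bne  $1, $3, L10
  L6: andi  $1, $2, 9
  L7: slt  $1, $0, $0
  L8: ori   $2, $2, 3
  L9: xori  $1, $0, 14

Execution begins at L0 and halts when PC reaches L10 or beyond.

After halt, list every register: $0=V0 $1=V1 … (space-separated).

$0=0 $1=8 $2=12 $3=14

  step pc=0: addi  $2, $2, 6  regs=(0,15,12,14)
  step pc=1: beq  $0, $1, L8  cond=F  regs=(0,15,12,14)
  step pc=2: or   $1, $2, $2  regs=(0,12,12,14)
  step pc=3: slti  $1, $3, 0  regs=(0,0,12,14)
  step pc=4: nor  $1, $3, $3  regs=(0,65521,12,14)
  step pc=5: bne  $1, $3, L10  cond=T  regs=(0,65521,12,14)
  step pc=6: andi  $1, $2, 9  regs=(0,8,12,14)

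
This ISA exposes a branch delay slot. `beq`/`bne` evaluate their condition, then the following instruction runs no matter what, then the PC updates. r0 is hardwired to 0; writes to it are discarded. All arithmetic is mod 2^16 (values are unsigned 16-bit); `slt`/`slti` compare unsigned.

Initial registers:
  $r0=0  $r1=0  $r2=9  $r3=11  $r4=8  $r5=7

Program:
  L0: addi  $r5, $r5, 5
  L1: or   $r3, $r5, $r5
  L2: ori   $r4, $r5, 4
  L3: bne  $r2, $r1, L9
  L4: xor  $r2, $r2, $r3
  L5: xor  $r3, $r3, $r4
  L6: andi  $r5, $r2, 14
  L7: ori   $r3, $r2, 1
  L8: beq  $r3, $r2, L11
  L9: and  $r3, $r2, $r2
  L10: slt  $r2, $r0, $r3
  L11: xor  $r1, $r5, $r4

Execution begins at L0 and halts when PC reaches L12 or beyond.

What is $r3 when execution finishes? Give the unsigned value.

  step pc=0: addi  $r5, $r5, 5  regs=(0,0,9,11,8,12)
  step pc=1: or   $r3, $r5, $r5  regs=(0,0,9,12,8,12)
  step pc=2: ori   $r4, $r5, 4  regs=(0,0,9,12,12,12)
  step pc=3: bne  $r2, $r1, L9  cond=T  regs=(0,0,9,12,12,12)
  step pc=4: xor  $r2, $r2, $r3  regs=(0,0,5,12,12,12)
  step pc=9: and  $r3, $r2, $r2  regs=(0,0,5,5,12,12)
  step pc=10: slt  $r2, $r0, $r3  regs=(0,0,1,5,12,12)
  step pc=11: xor  $r1, $r5, $r4  regs=(0,0,1,5,12,12)

5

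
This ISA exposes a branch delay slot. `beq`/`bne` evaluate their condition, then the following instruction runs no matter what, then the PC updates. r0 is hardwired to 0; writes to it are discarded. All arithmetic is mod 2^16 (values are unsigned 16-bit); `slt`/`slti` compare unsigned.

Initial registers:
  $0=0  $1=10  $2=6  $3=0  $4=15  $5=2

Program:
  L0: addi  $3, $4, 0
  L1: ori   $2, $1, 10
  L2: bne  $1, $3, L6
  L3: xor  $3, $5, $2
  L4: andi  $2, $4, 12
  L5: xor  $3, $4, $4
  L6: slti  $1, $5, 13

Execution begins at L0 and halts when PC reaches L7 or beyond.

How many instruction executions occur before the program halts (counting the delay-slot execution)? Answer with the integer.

5

PC=0  addi  $3, $4, 0        | $0=0 $1=10 $2=6 $3=15 $4=15 $5=2
PC=1  ori   $2, $1, 10       | $0=0 $1=10 $2=10 $3=15 $4=15 $5=2
PC=2  bne  $1, $3, L6        | $0=0 $1=10 $2=10 $3=15 $4=15 $5=2  [TAKEN]
PC=3  xor  $3, $5, $2        | $0=0 $1=10 $2=10 $3=8 $4=15 $5=2
PC=6  slti  $1, $5, 13       | $0=0 $1=1 $2=10 $3=8 $4=15 $5=2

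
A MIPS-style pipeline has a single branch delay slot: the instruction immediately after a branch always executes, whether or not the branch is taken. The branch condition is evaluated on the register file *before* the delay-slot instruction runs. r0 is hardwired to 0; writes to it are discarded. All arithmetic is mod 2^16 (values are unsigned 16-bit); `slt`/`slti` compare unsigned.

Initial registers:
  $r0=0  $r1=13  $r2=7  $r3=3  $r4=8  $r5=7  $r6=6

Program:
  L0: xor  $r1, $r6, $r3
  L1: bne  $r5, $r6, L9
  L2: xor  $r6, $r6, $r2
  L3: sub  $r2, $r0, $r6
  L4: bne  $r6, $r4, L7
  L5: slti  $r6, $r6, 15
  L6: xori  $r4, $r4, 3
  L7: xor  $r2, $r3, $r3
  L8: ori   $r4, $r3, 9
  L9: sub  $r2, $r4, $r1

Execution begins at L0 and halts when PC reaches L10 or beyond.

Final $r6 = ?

PC=0  xor  $r1, $r6, $r3     | $r0=0 $r1=5 $r2=7 $r3=3 $r4=8 $r5=7 $r6=6
PC=1  bne  $r5, $r6, L9      | $r0=0 $r1=5 $r2=7 $r3=3 $r4=8 $r5=7 $r6=6  [TAKEN]
PC=2  xor  $r6, $r6, $r2     | $r0=0 $r1=5 $r2=7 $r3=3 $r4=8 $r5=7 $r6=1
PC=9  sub  $r2, $r4, $r1     | $r0=0 $r1=5 $r2=3 $r3=3 $r4=8 $r5=7 $r6=1

1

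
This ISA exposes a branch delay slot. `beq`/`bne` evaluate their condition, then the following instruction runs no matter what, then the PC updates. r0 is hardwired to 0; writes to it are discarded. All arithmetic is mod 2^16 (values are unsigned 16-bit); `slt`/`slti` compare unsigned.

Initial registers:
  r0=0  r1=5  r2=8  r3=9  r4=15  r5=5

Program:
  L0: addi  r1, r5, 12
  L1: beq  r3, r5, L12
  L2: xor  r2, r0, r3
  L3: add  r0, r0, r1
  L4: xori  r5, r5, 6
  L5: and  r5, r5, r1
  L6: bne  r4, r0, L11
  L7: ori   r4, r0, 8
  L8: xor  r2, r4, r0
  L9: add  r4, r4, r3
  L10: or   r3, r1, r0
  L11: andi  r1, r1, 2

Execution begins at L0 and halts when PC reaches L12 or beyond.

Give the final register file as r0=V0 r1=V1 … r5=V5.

#0 addi  r1, r5, 12 ; 0/17/8/9/15/5
#1 beq  r3, r5, L12 ; 0/17/8/9/15/5 ; →fallthru
#2 xor  r2, r0, r3 ; 0/17/9/9/15/5
#3 add  r0, r0, r1 ; 0/17/9/9/15/5
#4 xori  r5, r5, 6 ; 0/17/9/9/15/3
#5 and  r5, r5, r1 ; 0/17/9/9/15/1
#6 bne  r4, r0, L11 ; 0/17/9/9/15/1 ; →target
#7 ori   r4, r0, 8 ; 0/17/9/9/8/1
#11 andi  r1, r1, 2 ; 0/0/9/9/8/1

r0=0 r1=0 r2=9 r3=9 r4=8 r5=1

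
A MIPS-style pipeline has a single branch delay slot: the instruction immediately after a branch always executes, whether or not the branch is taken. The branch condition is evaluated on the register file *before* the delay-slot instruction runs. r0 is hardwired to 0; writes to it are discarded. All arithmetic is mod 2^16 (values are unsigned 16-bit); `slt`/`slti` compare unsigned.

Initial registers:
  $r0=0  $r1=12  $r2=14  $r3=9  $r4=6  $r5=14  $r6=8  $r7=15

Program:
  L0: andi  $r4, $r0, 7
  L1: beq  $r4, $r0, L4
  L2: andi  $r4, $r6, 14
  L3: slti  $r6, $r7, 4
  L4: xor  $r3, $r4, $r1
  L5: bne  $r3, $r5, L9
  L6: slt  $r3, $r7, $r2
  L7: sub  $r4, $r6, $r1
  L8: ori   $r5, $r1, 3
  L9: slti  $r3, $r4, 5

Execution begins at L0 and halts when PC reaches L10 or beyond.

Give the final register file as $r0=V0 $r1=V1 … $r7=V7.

$r0=0 $r1=12 $r2=14 $r3=0 $r4=8 $r5=14 $r6=8 $r7=15

#0 andi  $r4, $r0, 7 ; 0/12/14/9/0/14/8/15
#1 beq  $r4, $r0, L4 ; 0/12/14/9/0/14/8/15 ; →target
#2 andi  $r4, $r6, 14 ; 0/12/14/9/8/14/8/15
#4 xor  $r3, $r4, $r1 ; 0/12/14/4/8/14/8/15
#5 bne  $r3, $r5, L9 ; 0/12/14/4/8/14/8/15 ; →target
#6 slt  $r3, $r7, $r2 ; 0/12/14/0/8/14/8/15
#9 slti  $r3, $r4, 5 ; 0/12/14/0/8/14/8/15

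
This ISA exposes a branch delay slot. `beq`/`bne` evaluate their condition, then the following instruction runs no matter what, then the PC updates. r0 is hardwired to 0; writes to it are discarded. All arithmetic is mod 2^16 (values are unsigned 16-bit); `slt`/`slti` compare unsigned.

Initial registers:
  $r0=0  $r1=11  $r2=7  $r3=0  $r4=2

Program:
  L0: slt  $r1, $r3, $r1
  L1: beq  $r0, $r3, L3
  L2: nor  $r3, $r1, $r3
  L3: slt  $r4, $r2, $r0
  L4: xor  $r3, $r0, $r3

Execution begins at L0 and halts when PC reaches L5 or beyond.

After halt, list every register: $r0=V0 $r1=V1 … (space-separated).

  step pc=0: slt  $r1, $r3, $r1  regs=(0,1,7,0,2)
  step pc=1: beq  $r0, $r3, L3  cond=T  regs=(0,1,7,0,2)
  step pc=2: nor  $r3, $r1, $r3  regs=(0,1,7,65534,2)
  step pc=3: slt  $r4, $r2, $r0  regs=(0,1,7,65534,0)
  step pc=4: xor  $r3, $r0, $r3  regs=(0,1,7,65534,0)

$r0=0 $r1=1 $r2=7 $r3=65534 $r4=0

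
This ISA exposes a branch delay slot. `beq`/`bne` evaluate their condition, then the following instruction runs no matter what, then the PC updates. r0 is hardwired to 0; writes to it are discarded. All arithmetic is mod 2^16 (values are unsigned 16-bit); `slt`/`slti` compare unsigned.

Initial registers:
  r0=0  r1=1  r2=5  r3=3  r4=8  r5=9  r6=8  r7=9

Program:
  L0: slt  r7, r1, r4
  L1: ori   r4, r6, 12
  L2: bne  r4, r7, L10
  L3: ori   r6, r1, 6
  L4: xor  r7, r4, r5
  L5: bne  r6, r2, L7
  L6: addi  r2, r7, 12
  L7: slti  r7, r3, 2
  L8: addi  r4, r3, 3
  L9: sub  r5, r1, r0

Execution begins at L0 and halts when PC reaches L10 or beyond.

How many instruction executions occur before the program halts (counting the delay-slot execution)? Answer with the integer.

4

PC=0  slt  r7, r1, r4        | r0=0 r1=1 r2=5 r3=3 r4=8 r5=9 r6=8 r7=1
PC=1  ori   r4, r6, 12       | r0=0 r1=1 r2=5 r3=3 r4=12 r5=9 r6=8 r7=1
PC=2  bne  r4, r7, L10       | r0=0 r1=1 r2=5 r3=3 r4=12 r5=9 r6=8 r7=1  [TAKEN]
PC=3  ori   r6, r1, 6        | r0=0 r1=1 r2=5 r3=3 r4=12 r5=9 r6=7 r7=1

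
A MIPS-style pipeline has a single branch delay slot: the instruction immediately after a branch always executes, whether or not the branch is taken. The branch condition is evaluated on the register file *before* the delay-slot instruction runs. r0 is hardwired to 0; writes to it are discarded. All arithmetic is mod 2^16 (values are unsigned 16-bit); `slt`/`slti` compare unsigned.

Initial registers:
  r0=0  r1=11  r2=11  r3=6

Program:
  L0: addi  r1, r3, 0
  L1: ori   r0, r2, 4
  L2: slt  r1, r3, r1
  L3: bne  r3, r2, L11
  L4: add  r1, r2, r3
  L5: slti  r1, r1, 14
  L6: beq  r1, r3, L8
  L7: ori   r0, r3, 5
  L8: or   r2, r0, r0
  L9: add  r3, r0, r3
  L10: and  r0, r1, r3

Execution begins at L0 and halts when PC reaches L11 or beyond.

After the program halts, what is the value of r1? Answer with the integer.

PC=0  addi  r1, r3, 0        | r0=0 r1=6 r2=11 r3=6
PC=1  ori   r0, r2, 4        | r0=0 r1=6 r2=11 r3=6
PC=2  slt  r1, r3, r1        | r0=0 r1=0 r2=11 r3=6
PC=3  bne  r3, r2, L11       | r0=0 r1=0 r2=11 r3=6  [TAKEN]
PC=4  add  r1, r2, r3        | r0=0 r1=17 r2=11 r3=6

17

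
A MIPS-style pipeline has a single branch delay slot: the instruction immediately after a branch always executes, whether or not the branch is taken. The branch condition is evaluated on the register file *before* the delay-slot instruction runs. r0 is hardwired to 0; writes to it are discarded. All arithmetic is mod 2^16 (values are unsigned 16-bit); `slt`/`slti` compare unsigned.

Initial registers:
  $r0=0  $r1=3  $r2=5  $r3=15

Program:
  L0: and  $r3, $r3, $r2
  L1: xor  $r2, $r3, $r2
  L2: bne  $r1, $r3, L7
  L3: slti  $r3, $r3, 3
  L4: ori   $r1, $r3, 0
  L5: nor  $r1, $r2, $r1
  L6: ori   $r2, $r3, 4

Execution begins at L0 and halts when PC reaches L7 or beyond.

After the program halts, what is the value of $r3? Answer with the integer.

[0] and  $r3, $r3, $r2  →  {$r0:0, $r1:3, $r2:5, $r3:5}
[1] xor  $r2, $r3, $r2  →  {$r0:0, $r1:3, $r2:0, $r3:5}
[2] bne  $r1, $r3, L7  →  {$r0:0, $r1:3, $r2:0, $r3:5}  ⟨branch taken⟩
[3] slti  $r3, $r3, 3  →  {$r0:0, $r1:3, $r2:0, $r3:0}

0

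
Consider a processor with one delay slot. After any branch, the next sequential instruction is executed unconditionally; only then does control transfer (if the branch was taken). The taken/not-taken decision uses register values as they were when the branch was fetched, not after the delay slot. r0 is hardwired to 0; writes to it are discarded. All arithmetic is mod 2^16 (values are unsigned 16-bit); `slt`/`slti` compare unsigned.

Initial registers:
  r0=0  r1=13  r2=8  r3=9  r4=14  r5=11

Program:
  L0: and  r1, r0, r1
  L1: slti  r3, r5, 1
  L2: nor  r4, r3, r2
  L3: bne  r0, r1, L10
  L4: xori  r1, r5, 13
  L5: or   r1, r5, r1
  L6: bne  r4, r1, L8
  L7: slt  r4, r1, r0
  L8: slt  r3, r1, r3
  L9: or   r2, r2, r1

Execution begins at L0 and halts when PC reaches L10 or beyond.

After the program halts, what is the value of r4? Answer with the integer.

0

  step pc=0: and  r1, r0, r1  regs=(0,0,8,9,14,11)
  step pc=1: slti  r3, r5, 1  regs=(0,0,8,0,14,11)
  step pc=2: nor  r4, r3, r2  regs=(0,0,8,0,65527,11)
  step pc=3: bne  r0, r1, L10  cond=F  regs=(0,0,8,0,65527,11)
  step pc=4: xori  r1, r5, 13  regs=(0,6,8,0,65527,11)
  step pc=5: or   r1, r5, r1  regs=(0,15,8,0,65527,11)
  step pc=6: bne  r4, r1, L8  cond=T  regs=(0,15,8,0,65527,11)
  step pc=7: slt  r4, r1, r0  regs=(0,15,8,0,0,11)
  step pc=8: slt  r3, r1, r3  regs=(0,15,8,0,0,11)
  step pc=9: or   r2, r2, r1  regs=(0,15,15,0,0,11)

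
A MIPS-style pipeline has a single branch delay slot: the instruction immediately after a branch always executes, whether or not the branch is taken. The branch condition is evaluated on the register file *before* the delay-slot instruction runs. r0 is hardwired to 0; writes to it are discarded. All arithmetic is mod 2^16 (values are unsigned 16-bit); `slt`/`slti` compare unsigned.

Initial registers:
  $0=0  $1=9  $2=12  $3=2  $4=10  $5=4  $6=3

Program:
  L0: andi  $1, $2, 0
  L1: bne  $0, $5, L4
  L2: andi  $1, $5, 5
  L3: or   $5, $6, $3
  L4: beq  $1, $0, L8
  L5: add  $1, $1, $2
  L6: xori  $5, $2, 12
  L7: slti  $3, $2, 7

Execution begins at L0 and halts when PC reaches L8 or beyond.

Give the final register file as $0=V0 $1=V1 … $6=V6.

$0=0 $1=16 $2=12 $3=0 $4=10 $5=0 $6=3

PC=0  andi  $1, $2, 0        | $0=0 $1=0 $2=12 $3=2 $4=10 $5=4 $6=3
PC=1  bne  $0, $5, L4        | $0=0 $1=0 $2=12 $3=2 $4=10 $5=4 $6=3  [TAKEN]
PC=2  andi  $1, $5, 5        | $0=0 $1=4 $2=12 $3=2 $4=10 $5=4 $6=3
PC=4  beq  $1, $0, L8        | $0=0 $1=4 $2=12 $3=2 $4=10 $5=4 $6=3  [not taken]
PC=5  add  $1, $1, $2        | $0=0 $1=16 $2=12 $3=2 $4=10 $5=4 $6=3
PC=6  xori  $5, $2, 12       | $0=0 $1=16 $2=12 $3=2 $4=10 $5=0 $6=3
PC=7  slti  $3, $2, 7        | $0=0 $1=16 $2=12 $3=0 $4=10 $5=0 $6=3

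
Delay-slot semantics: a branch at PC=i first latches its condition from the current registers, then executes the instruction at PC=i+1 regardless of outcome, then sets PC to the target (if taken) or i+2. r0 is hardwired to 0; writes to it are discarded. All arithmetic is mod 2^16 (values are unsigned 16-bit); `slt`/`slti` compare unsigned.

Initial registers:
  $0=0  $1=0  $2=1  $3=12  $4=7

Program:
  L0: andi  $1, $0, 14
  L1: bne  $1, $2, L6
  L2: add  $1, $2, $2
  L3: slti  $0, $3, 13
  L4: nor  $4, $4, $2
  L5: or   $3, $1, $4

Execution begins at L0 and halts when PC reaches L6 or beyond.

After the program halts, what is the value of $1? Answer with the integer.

PC=0  andi  $1, $0, 14       | $0=0 $1=0 $2=1 $3=12 $4=7
PC=1  bne  $1, $2, L6        | $0=0 $1=0 $2=1 $3=12 $4=7  [TAKEN]
PC=2  add  $1, $2, $2        | $0=0 $1=2 $2=1 $3=12 $4=7

2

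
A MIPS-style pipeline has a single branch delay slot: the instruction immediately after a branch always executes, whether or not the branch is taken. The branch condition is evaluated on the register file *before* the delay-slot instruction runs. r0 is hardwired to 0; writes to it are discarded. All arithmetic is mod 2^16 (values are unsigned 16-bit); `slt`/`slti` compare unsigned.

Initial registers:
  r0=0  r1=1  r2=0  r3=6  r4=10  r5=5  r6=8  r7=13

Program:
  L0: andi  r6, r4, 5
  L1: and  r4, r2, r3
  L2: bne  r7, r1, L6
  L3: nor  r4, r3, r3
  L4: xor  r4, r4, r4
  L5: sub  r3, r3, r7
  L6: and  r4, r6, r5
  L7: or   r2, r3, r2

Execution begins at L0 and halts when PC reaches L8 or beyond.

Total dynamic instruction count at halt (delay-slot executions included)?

[0] andi  r6, r4, 5  →  {r0:0, r1:1, r2:0, r3:6, r4:10, r5:5, r6:0, r7:13}
[1] and  r4, r2, r3  →  {r0:0, r1:1, r2:0, r3:6, r4:0, r5:5, r6:0, r7:13}
[2] bne  r7, r1, L6  →  {r0:0, r1:1, r2:0, r3:6, r4:0, r5:5, r6:0, r7:13}  ⟨branch taken⟩
[3] nor  r4, r3, r3  →  {r0:0, r1:1, r2:0, r3:6, r4:65529, r5:5, r6:0, r7:13}
[6] and  r4, r6, r5  →  {r0:0, r1:1, r2:0, r3:6, r4:0, r5:5, r6:0, r7:13}
[7] or   r2, r3, r2  →  {r0:0, r1:1, r2:6, r3:6, r4:0, r5:5, r6:0, r7:13}

6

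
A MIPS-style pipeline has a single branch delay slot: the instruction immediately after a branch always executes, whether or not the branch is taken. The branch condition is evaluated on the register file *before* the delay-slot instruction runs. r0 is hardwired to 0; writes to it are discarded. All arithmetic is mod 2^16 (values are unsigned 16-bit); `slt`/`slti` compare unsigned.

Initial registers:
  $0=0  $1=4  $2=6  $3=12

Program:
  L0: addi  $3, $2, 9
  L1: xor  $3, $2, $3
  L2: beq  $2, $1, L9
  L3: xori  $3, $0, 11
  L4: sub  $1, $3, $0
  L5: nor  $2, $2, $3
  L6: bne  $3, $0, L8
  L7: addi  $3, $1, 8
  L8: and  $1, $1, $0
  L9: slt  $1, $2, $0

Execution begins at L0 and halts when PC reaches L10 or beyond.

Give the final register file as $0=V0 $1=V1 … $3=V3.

  step pc=0: addi  $3, $2, 9  regs=(0,4,6,15)
  step pc=1: xor  $3, $2, $3  regs=(0,4,6,9)
  step pc=2: beq  $2, $1, L9  cond=F  regs=(0,4,6,9)
  step pc=3: xori  $3, $0, 11  regs=(0,4,6,11)
  step pc=4: sub  $1, $3, $0  regs=(0,11,6,11)
  step pc=5: nor  $2, $2, $3  regs=(0,11,65520,11)
  step pc=6: bne  $3, $0, L8  cond=T  regs=(0,11,65520,11)
  step pc=7: addi  $3, $1, 8  regs=(0,11,65520,19)
  step pc=8: and  $1, $1, $0  regs=(0,0,65520,19)
  step pc=9: slt  $1, $2, $0  regs=(0,0,65520,19)

$0=0 $1=0 $2=65520 $3=19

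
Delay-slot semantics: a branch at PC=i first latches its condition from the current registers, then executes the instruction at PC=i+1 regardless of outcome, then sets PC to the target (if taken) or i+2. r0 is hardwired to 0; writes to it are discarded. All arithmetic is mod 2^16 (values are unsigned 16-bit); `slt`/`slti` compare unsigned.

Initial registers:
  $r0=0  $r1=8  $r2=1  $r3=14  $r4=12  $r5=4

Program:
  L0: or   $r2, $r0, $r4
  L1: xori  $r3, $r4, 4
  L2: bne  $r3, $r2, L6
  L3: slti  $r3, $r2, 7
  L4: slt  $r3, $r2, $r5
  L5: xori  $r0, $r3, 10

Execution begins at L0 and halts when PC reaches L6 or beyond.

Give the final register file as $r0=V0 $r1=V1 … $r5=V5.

  step pc=0: or   $r2, $r0, $r4  regs=(0,8,12,14,12,4)
  step pc=1: xori  $r3, $r4, 4  regs=(0,8,12,8,12,4)
  step pc=2: bne  $r3, $r2, L6  cond=T  regs=(0,8,12,8,12,4)
  step pc=3: slti  $r3, $r2, 7  regs=(0,8,12,0,12,4)

$r0=0 $r1=8 $r2=12 $r3=0 $r4=12 $r5=4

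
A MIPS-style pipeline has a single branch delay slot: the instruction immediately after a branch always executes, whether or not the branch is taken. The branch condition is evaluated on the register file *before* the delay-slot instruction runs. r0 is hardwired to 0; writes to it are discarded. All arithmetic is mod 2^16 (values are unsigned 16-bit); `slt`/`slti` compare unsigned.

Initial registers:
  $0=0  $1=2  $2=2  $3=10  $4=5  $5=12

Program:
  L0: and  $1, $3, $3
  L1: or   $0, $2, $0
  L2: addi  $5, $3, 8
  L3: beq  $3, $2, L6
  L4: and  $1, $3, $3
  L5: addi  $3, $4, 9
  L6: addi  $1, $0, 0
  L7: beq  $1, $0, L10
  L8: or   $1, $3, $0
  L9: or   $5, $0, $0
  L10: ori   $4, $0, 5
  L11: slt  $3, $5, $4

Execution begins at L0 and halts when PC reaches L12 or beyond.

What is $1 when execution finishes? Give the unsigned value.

14

PC=0  and  $1, $3, $3        | $0=0 $1=10 $2=2 $3=10 $4=5 $5=12
PC=1  or   $0, $2, $0        | $0=0 $1=10 $2=2 $3=10 $4=5 $5=12
PC=2  addi  $5, $3, 8        | $0=0 $1=10 $2=2 $3=10 $4=5 $5=18
PC=3  beq  $3, $2, L6        | $0=0 $1=10 $2=2 $3=10 $4=5 $5=18  [not taken]
PC=4  and  $1, $3, $3        | $0=0 $1=10 $2=2 $3=10 $4=5 $5=18
PC=5  addi  $3, $4, 9        | $0=0 $1=10 $2=2 $3=14 $4=5 $5=18
PC=6  addi  $1, $0, 0        | $0=0 $1=0 $2=2 $3=14 $4=5 $5=18
PC=7  beq  $1, $0, L10       | $0=0 $1=0 $2=2 $3=14 $4=5 $5=18  [TAKEN]
PC=8  or   $1, $3, $0        | $0=0 $1=14 $2=2 $3=14 $4=5 $5=18
PC=10 ori   $4, $0, 5        | $0=0 $1=14 $2=2 $3=14 $4=5 $5=18
PC=11 slt  $3, $5, $4        | $0=0 $1=14 $2=2 $3=0 $4=5 $5=18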